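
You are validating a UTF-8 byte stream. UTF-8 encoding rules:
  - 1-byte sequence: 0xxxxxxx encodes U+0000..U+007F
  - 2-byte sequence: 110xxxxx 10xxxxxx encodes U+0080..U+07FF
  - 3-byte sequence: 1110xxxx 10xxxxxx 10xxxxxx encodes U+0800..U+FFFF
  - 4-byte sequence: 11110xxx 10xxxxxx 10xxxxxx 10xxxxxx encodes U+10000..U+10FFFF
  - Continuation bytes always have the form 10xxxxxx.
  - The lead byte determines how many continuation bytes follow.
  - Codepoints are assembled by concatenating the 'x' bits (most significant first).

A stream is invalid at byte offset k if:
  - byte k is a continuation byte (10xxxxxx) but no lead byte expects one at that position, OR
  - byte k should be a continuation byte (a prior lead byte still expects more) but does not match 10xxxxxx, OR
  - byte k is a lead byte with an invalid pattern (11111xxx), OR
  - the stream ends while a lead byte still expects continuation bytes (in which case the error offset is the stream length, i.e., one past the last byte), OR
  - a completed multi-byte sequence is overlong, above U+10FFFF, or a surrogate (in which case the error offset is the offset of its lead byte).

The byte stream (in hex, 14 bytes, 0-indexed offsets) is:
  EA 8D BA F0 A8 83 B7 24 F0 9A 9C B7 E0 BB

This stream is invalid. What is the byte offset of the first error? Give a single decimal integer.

Byte[0]=EA: 3-byte lead, need 2 cont bytes. acc=0xA
Byte[1]=8D: continuation. acc=(acc<<6)|0x0D=0x28D
Byte[2]=BA: continuation. acc=(acc<<6)|0x3A=0xA37A
Completed: cp=U+A37A (starts at byte 0)
Byte[3]=F0: 4-byte lead, need 3 cont bytes. acc=0x0
Byte[4]=A8: continuation. acc=(acc<<6)|0x28=0x28
Byte[5]=83: continuation. acc=(acc<<6)|0x03=0xA03
Byte[6]=B7: continuation. acc=(acc<<6)|0x37=0x280F7
Completed: cp=U+280F7 (starts at byte 3)
Byte[7]=24: 1-byte ASCII. cp=U+0024
Byte[8]=F0: 4-byte lead, need 3 cont bytes. acc=0x0
Byte[9]=9A: continuation. acc=(acc<<6)|0x1A=0x1A
Byte[10]=9C: continuation. acc=(acc<<6)|0x1C=0x69C
Byte[11]=B7: continuation. acc=(acc<<6)|0x37=0x1A737
Completed: cp=U+1A737 (starts at byte 8)
Byte[12]=E0: 3-byte lead, need 2 cont bytes. acc=0x0
Byte[13]=BB: continuation. acc=(acc<<6)|0x3B=0x3B
Byte[14]: stream ended, expected continuation. INVALID

Answer: 14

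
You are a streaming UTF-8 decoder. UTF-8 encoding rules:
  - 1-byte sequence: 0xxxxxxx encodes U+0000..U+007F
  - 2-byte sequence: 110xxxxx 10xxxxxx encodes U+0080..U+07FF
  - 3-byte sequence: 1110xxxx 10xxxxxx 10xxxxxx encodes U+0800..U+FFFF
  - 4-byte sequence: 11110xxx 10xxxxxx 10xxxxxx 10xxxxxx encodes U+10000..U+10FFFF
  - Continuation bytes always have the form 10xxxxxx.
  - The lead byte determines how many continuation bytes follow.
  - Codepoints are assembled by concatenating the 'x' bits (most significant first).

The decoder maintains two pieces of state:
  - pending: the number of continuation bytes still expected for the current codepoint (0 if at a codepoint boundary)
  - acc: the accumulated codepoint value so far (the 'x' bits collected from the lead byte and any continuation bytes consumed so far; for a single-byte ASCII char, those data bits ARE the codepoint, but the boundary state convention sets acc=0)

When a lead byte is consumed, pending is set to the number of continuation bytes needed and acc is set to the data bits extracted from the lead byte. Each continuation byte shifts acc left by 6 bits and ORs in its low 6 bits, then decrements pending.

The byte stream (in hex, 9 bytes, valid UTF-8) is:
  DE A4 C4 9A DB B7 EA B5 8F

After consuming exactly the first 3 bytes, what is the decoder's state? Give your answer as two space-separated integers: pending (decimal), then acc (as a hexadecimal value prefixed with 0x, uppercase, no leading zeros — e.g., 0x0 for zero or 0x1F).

Byte[0]=DE: 2-byte lead. pending=1, acc=0x1E
Byte[1]=A4: continuation. acc=(acc<<6)|0x24=0x7A4, pending=0
Byte[2]=C4: 2-byte lead. pending=1, acc=0x4

Answer: 1 0x4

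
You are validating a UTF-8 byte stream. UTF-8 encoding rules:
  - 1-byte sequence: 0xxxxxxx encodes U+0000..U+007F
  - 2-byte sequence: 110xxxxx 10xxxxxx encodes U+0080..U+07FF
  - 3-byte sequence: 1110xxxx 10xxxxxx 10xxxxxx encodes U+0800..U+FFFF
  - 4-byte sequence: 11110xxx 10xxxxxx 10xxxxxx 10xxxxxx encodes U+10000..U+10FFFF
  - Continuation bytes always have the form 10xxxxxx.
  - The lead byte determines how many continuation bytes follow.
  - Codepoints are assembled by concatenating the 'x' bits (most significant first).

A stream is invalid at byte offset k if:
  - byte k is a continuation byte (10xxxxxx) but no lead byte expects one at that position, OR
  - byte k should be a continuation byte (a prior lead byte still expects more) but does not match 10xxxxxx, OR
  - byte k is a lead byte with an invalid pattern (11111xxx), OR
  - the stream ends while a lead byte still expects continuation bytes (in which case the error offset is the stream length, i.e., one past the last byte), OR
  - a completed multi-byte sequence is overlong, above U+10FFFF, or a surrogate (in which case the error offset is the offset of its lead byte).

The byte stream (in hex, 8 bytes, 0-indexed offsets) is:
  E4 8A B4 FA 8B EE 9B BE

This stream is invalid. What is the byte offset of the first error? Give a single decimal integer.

Byte[0]=E4: 3-byte lead, need 2 cont bytes. acc=0x4
Byte[1]=8A: continuation. acc=(acc<<6)|0x0A=0x10A
Byte[2]=B4: continuation. acc=(acc<<6)|0x34=0x42B4
Completed: cp=U+42B4 (starts at byte 0)
Byte[3]=FA: INVALID lead byte (not 0xxx/110x/1110/11110)

Answer: 3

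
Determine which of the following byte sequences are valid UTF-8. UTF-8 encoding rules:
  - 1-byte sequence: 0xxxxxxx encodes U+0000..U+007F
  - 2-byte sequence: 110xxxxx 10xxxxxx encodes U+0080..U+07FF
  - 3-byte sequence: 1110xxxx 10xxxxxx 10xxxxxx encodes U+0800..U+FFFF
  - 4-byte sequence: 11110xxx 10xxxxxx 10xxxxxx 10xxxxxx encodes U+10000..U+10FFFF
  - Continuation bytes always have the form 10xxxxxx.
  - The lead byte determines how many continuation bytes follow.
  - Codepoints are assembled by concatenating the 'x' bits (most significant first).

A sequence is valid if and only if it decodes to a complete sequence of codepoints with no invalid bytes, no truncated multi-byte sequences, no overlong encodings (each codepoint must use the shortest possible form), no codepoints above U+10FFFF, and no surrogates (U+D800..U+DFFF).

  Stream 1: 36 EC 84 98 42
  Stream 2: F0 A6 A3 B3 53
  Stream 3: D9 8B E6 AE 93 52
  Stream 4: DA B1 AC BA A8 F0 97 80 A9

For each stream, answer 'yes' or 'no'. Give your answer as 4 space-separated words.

Stream 1: decodes cleanly. VALID
Stream 2: decodes cleanly. VALID
Stream 3: decodes cleanly. VALID
Stream 4: error at byte offset 2. INVALID

Answer: yes yes yes no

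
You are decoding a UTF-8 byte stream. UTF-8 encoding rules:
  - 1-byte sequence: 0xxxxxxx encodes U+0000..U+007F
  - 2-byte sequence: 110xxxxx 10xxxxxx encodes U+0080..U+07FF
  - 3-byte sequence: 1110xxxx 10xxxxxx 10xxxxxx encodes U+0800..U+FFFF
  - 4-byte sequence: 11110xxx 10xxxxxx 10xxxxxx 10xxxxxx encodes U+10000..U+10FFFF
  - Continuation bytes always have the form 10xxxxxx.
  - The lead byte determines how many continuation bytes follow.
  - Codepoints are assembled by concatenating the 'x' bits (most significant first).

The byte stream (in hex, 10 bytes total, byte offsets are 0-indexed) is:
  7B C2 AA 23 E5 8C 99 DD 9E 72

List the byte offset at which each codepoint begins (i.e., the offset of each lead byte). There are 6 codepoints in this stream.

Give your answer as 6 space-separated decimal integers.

Byte[0]=7B: 1-byte ASCII. cp=U+007B
Byte[1]=C2: 2-byte lead, need 1 cont bytes. acc=0x2
Byte[2]=AA: continuation. acc=(acc<<6)|0x2A=0xAA
Completed: cp=U+00AA (starts at byte 1)
Byte[3]=23: 1-byte ASCII. cp=U+0023
Byte[4]=E5: 3-byte lead, need 2 cont bytes. acc=0x5
Byte[5]=8C: continuation. acc=(acc<<6)|0x0C=0x14C
Byte[6]=99: continuation. acc=(acc<<6)|0x19=0x5319
Completed: cp=U+5319 (starts at byte 4)
Byte[7]=DD: 2-byte lead, need 1 cont bytes. acc=0x1D
Byte[8]=9E: continuation. acc=(acc<<6)|0x1E=0x75E
Completed: cp=U+075E (starts at byte 7)
Byte[9]=72: 1-byte ASCII. cp=U+0072

Answer: 0 1 3 4 7 9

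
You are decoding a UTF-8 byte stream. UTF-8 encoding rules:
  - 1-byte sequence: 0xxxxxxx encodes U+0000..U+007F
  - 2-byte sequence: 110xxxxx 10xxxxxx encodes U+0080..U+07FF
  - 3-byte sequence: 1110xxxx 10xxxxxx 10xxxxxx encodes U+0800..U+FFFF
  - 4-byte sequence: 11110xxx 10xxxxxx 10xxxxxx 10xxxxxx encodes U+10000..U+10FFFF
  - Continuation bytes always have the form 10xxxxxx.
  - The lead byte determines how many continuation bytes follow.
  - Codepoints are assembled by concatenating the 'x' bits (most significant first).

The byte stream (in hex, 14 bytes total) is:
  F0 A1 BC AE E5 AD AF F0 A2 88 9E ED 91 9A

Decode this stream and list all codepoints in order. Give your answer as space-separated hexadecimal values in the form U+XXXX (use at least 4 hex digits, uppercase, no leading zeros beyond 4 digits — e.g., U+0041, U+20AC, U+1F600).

Byte[0]=F0: 4-byte lead, need 3 cont bytes. acc=0x0
Byte[1]=A1: continuation. acc=(acc<<6)|0x21=0x21
Byte[2]=BC: continuation. acc=(acc<<6)|0x3C=0x87C
Byte[3]=AE: continuation. acc=(acc<<6)|0x2E=0x21F2E
Completed: cp=U+21F2E (starts at byte 0)
Byte[4]=E5: 3-byte lead, need 2 cont bytes. acc=0x5
Byte[5]=AD: continuation. acc=(acc<<6)|0x2D=0x16D
Byte[6]=AF: continuation. acc=(acc<<6)|0x2F=0x5B6F
Completed: cp=U+5B6F (starts at byte 4)
Byte[7]=F0: 4-byte lead, need 3 cont bytes. acc=0x0
Byte[8]=A2: continuation. acc=(acc<<6)|0x22=0x22
Byte[9]=88: continuation. acc=(acc<<6)|0x08=0x888
Byte[10]=9E: continuation. acc=(acc<<6)|0x1E=0x2221E
Completed: cp=U+2221E (starts at byte 7)
Byte[11]=ED: 3-byte lead, need 2 cont bytes. acc=0xD
Byte[12]=91: continuation. acc=(acc<<6)|0x11=0x351
Byte[13]=9A: continuation. acc=(acc<<6)|0x1A=0xD45A
Completed: cp=U+D45A (starts at byte 11)

Answer: U+21F2E U+5B6F U+2221E U+D45A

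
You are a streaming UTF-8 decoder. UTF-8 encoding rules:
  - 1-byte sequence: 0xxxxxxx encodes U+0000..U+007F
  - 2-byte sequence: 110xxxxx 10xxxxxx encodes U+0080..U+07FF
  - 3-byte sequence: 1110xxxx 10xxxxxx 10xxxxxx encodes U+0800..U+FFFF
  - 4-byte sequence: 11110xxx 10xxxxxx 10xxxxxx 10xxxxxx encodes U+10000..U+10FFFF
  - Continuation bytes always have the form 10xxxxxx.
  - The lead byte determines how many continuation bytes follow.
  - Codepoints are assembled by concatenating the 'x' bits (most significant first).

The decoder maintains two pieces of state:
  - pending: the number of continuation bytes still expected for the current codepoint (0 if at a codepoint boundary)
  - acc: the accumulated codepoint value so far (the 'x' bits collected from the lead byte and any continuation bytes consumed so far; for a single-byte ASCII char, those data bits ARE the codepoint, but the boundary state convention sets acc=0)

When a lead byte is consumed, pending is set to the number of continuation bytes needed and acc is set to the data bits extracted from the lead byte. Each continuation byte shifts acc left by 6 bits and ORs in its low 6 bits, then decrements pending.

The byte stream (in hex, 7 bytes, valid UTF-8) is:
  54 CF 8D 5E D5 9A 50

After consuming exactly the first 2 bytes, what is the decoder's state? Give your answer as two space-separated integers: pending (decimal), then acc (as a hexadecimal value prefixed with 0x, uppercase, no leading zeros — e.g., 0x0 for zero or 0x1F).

Answer: 1 0xF

Derivation:
Byte[0]=54: 1-byte. pending=0, acc=0x0
Byte[1]=CF: 2-byte lead. pending=1, acc=0xF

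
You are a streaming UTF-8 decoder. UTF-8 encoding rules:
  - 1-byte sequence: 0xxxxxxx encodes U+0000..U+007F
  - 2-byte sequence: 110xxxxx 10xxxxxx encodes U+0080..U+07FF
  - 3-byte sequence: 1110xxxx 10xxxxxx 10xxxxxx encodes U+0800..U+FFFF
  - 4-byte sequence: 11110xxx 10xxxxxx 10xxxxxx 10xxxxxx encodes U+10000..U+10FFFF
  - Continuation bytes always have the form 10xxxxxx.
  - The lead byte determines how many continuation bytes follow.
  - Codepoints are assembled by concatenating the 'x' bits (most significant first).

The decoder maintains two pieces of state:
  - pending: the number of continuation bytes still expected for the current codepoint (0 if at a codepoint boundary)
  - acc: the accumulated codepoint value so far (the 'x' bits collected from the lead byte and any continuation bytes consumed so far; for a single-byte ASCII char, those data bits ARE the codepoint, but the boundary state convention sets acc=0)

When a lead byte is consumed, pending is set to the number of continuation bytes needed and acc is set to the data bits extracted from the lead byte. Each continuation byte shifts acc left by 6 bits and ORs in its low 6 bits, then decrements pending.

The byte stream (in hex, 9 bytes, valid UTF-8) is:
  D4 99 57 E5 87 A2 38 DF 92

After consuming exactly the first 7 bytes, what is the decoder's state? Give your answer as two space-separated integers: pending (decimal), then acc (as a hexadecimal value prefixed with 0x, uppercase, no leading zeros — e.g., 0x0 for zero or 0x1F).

Byte[0]=D4: 2-byte lead. pending=1, acc=0x14
Byte[1]=99: continuation. acc=(acc<<6)|0x19=0x519, pending=0
Byte[2]=57: 1-byte. pending=0, acc=0x0
Byte[3]=E5: 3-byte lead. pending=2, acc=0x5
Byte[4]=87: continuation. acc=(acc<<6)|0x07=0x147, pending=1
Byte[5]=A2: continuation. acc=(acc<<6)|0x22=0x51E2, pending=0
Byte[6]=38: 1-byte. pending=0, acc=0x0

Answer: 0 0x0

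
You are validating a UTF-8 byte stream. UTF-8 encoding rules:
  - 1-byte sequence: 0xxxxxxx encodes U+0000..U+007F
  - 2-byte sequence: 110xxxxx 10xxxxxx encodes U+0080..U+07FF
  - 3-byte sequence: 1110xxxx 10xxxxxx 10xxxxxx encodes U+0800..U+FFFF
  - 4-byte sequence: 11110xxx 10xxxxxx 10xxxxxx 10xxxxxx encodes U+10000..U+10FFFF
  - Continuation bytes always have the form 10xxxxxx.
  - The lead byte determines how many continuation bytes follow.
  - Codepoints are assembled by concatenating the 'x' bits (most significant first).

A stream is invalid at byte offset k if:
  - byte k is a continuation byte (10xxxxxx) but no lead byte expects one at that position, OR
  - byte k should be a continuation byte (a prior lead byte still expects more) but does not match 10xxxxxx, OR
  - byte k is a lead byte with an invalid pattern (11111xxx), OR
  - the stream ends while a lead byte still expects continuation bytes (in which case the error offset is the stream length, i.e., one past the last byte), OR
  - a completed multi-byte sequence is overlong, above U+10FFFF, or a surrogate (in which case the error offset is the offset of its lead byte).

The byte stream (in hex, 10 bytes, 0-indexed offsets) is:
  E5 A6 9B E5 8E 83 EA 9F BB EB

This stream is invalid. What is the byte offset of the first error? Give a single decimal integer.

Byte[0]=E5: 3-byte lead, need 2 cont bytes. acc=0x5
Byte[1]=A6: continuation. acc=(acc<<6)|0x26=0x166
Byte[2]=9B: continuation. acc=(acc<<6)|0x1B=0x599B
Completed: cp=U+599B (starts at byte 0)
Byte[3]=E5: 3-byte lead, need 2 cont bytes. acc=0x5
Byte[4]=8E: continuation. acc=(acc<<6)|0x0E=0x14E
Byte[5]=83: continuation. acc=(acc<<6)|0x03=0x5383
Completed: cp=U+5383 (starts at byte 3)
Byte[6]=EA: 3-byte lead, need 2 cont bytes. acc=0xA
Byte[7]=9F: continuation. acc=(acc<<6)|0x1F=0x29F
Byte[8]=BB: continuation. acc=(acc<<6)|0x3B=0xA7FB
Completed: cp=U+A7FB (starts at byte 6)
Byte[9]=EB: 3-byte lead, need 2 cont bytes. acc=0xB
Byte[10]: stream ended, expected continuation. INVALID

Answer: 10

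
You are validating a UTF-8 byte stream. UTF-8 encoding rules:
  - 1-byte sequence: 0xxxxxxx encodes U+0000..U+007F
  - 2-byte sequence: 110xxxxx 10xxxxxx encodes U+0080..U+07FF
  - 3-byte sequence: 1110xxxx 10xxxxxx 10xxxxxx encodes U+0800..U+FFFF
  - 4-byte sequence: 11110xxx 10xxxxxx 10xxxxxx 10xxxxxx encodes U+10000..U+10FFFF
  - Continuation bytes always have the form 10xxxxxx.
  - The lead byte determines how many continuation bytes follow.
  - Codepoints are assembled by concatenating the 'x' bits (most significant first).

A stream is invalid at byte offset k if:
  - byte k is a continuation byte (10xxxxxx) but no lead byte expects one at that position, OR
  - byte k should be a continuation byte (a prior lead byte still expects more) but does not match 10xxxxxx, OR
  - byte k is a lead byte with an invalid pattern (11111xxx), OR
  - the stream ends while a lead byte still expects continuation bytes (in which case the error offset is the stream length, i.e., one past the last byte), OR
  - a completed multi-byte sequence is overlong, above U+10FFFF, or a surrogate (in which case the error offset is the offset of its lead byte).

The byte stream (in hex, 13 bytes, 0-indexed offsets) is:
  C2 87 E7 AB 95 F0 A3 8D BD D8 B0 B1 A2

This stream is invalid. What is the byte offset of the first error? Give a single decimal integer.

Byte[0]=C2: 2-byte lead, need 1 cont bytes. acc=0x2
Byte[1]=87: continuation. acc=(acc<<6)|0x07=0x87
Completed: cp=U+0087 (starts at byte 0)
Byte[2]=E7: 3-byte lead, need 2 cont bytes. acc=0x7
Byte[3]=AB: continuation. acc=(acc<<6)|0x2B=0x1EB
Byte[4]=95: continuation. acc=(acc<<6)|0x15=0x7AD5
Completed: cp=U+7AD5 (starts at byte 2)
Byte[5]=F0: 4-byte lead, need 3 cont bytes. acc=0x0
Byte[6]=A3: continuation. acc=(acc<<6)|0x23=0x23
Byte[7]=8D: continuation. acc=(acc<<6)|0x0D=0x8CD
Byte[8]=BD: continuation. acc=(acc<<6)|0x3D=0x2337D
Completed: cp=U+2337D (starts at byte 5)
Byte[9]=D8: 2-byte lead, need 1 cont bytes. acc=0x18
Byte[10]=B0: continuation. acc=(acc<<6)|0x30=0x630
Completed: cp=U+0630 (starts at byte 9)
Byte[11]=B1: INVALID lead byte (not 0xxx/110x/1110/11110)

Answer: 11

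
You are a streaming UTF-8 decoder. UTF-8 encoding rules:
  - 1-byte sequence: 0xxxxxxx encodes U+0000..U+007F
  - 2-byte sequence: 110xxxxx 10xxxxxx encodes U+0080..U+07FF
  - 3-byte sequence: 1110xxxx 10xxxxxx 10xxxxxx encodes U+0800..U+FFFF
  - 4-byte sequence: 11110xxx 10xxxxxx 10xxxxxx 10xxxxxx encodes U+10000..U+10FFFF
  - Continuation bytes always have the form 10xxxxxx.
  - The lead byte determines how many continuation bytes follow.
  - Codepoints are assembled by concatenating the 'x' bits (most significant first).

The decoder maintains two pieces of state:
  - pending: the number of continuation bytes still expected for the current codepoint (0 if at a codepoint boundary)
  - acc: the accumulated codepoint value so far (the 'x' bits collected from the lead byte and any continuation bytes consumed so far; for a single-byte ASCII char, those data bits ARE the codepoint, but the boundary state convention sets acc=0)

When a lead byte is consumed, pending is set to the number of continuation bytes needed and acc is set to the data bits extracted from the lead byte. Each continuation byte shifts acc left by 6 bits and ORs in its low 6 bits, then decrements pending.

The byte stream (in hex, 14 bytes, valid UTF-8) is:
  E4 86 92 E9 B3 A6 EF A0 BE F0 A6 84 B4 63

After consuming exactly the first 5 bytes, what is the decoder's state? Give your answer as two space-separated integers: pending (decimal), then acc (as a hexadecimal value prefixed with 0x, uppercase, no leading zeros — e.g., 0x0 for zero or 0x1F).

Byte[0]=E4: 3-byte lead. pending=2, acc=0x4
Byte[1]=86: continuation. acc=(acc<<6)|0x06=0x106, pending=1
Byte[2]=92: continuation. acc=(acc<<6)|0x12=0x4192, pending=0
Byte[3]=E9: 3-byte lead. pending=2, acc=0x9
Byte[4]=B3: continuation. acc=(acc<<6)|0x33=0x273, pending=1

Answer: 1 0x273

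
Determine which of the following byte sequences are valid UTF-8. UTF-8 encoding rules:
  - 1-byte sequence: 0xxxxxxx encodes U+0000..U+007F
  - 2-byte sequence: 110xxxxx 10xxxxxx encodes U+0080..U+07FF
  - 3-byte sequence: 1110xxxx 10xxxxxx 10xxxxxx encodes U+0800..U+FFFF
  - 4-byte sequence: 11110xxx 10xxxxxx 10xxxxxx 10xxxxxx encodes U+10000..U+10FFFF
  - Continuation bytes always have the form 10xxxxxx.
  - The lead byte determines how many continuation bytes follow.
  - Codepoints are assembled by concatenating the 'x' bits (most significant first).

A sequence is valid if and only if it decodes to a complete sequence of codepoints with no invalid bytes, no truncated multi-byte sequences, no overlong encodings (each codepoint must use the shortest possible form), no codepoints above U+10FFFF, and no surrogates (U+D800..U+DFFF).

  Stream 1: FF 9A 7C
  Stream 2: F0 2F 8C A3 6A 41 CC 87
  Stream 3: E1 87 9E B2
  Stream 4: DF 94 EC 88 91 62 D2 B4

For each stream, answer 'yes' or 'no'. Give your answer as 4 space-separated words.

Stream 1: error at byte offset 0. INVALID
Stream 2: error at byte offset 1. INVALID
Stream 3: error at byte offset 3. INVALID
Stream 4: decodes cleanly. VALID

Answer: no no no yes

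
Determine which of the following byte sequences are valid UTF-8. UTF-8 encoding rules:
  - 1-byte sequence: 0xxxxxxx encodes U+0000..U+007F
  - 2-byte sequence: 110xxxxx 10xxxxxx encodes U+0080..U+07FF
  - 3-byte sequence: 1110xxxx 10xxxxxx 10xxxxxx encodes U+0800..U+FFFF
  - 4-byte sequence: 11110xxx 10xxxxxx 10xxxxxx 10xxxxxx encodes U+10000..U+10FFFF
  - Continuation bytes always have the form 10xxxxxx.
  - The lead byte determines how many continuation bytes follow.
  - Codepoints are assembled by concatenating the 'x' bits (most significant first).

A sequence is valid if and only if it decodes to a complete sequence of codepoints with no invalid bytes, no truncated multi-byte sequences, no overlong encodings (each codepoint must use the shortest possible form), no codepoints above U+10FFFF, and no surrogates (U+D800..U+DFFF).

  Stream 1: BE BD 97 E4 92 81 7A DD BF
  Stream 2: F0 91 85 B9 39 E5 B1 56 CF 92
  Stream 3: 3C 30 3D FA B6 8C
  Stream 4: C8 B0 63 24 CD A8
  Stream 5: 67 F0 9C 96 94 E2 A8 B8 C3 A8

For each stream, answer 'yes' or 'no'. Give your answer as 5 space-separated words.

Stream 1: error at byte offset 0. INVALID
Stream 2: error at byte offset 7. INVALID
Stream 3: error at byte offset 3. INVALID
Stream 4: decodes cleanly. VALID
Stream 5: decodes cleanly. VALID

Answer: no no no yes yes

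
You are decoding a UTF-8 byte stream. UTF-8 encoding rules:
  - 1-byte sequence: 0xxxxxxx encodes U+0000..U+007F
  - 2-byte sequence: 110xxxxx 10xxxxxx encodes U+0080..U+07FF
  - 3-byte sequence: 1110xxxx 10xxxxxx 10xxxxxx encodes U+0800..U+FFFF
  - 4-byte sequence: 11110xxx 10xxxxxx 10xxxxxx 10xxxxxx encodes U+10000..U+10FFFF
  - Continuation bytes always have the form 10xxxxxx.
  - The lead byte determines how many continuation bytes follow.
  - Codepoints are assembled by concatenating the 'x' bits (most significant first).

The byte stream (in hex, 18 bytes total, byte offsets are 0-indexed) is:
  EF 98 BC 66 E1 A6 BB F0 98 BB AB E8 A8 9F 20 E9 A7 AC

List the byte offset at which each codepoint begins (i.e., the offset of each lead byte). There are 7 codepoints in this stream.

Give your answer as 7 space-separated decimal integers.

Answer: 0 3 4 7 11 14 15

Derivation:
Byte[0]=EF: 3-byte lead, need 2 cont bytes. acc=0xF
Byte[1]=98: continuation. acc=(acc<<6)|0x18=0x3D8
Byte[2]=BC: continuation. acc=(acc<<6)|0x3C=0xF63C
Completed: cp=U+F63C (starts at byte 0)
Byte[3]=66: 1-byte ASCII. cp=U+0066
Byte[4]=E1: 3-byte lead, need 2 cont bytes. acc=0x1
Byte[5]=A6: continuation. acc=(acc<<6)|0x26=0x66
Byte[6]=BB: continuation. acc=(acc<<6)|0x3B=0x19BB
Completed: cp=U+19BB (starts at byte 4)
Byte[7]=F0: 4-byte lead, need 3 cont bytes. acc=0x0
Byte[8]=98: continuation. acc=(acc<<6)|0x18=0x18
Byte[9]=BB: continuation. acc=(acc<<6)|0x3B=0x63B
Byte[10]=AB: continuation. acc=(acc<<6)|0x2B=0x18EEB
Completed: cp=U+18EEB (starts at byte 7)
Byte[11]=E8: 3-byte lead, need 2 cont bytes. acc=0x8
Byte[12]=A8: continuation. acc=(acc<<6)|0x28=0x228
Byte[13]=9F: continuation. acc=(acc<<6)|0x1F=0x8A1F
Completed: cp=U+8A1F (starts at byte 11)
Byte[14]=20: 1-byte ASCII. cp=U+0020
Byte[15]=E9: 3-byte lead, need 2 cont bytes. acc=0x9
Byte[16]=A7: continuation. acc=(acc<<6)|0x27=0x267
Byte[17]=AC: continuation. acc=(acc<<6)|0x2C=0x99EC
Completed: cp=U+99EC (starts at byte 15)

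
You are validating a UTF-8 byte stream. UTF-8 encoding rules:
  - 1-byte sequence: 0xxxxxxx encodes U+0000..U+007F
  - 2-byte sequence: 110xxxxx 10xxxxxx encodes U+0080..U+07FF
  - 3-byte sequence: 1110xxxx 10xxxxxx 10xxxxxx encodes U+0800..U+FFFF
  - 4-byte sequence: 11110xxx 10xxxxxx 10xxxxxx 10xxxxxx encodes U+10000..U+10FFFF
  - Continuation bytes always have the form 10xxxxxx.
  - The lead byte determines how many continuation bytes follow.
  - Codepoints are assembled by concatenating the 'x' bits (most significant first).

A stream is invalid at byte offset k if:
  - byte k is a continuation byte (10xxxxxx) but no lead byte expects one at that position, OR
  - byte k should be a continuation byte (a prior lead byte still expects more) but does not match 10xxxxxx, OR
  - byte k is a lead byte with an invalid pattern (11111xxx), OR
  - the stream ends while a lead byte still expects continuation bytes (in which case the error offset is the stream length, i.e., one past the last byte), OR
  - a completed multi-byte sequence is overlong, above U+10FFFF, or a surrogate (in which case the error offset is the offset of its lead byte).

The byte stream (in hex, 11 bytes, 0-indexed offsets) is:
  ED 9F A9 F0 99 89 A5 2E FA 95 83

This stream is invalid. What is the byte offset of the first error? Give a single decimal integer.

Answer: 8

Derivation:
Byte[0]=ED: 3-byte lead, need 2 cont bytes. acc=0xD
Byte[1]=9F: continuation. acc=(acc<<6)|0x1F=0x35F
Byte[2]=A9: continuation. acc=(acc<<6)|0x29=0xD7E9
Completed: cp=U+D7E9 (starts at byte 0)
Byte[3]=F0: 4-byte lead, need 3 cont bytes. acc=0x0
Byte[4]=99: continuation. acc=(acc<<6)|0x19=0x19
Byte[5]=89: continuation. acc=(acc<<6)|0x09=0x649
Byte[6]=A5: continuation. acc=(acc<<6)|0x25=0x19265
Completed: cp=U+19265 (starts at byte 3)
Byte[7]=2E: 1-byte ASCII. cp=U+002E
Byte[8]=FA: INVALID lead byte (not 0xxx/110x/1110/11110)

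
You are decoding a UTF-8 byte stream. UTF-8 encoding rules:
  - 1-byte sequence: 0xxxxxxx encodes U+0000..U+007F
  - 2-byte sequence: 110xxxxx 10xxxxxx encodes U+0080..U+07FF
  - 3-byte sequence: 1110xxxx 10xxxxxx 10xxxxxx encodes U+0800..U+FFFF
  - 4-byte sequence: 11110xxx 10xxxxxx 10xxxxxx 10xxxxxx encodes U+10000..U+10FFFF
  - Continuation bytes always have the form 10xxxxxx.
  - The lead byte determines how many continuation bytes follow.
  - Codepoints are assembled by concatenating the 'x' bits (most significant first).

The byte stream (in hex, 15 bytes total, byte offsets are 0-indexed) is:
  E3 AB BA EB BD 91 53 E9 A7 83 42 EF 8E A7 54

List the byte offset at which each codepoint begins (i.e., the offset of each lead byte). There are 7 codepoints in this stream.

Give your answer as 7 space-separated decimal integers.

Answer: 0 3 6 7 10 11 14

Derivation:
Byte[0]=E3: 3-byte lead, need 2 cont bytes. acc=0x3
Byte[1]=AB: continuation. acc=(acc<<6)|0x2B=0xEB
Byte[2]=BA: continuation. acc=(acc<<6)|0x3A=0x3AFA
Completed: cp=U+3AFA (starts at byte 0)
Byte[3]=EB: 3-byte lead, need 2 cont bytes. acc=0xB
Byte[4]=BD: continuation. acc=(acc<<6)|0x3D=0x2FD
Byte[5]=91: continuation. acc=(acc<<6)|0x11=0xBF51
Completed: cp=U+BF51 (starts at byte 3)
Byte[6]=53: 1-byte ASCII. cp=U+0053
Byte[7]=E9: 3-byte lead, need 2 cont bytes. acc=0x9
Byte[8]=A7: continuation. acc=(acc<<6)|0x27=0x267
Byte[9]=83: continuation. acc=(acc<<6)|0x03=0x99C3
Completed: cp=U+99C3 (starts at byte 7)
Byte[10]=42: 1-byte ASCII. cp=U+0042
Byte[11]=EF: 3-byte lead, need 2 cont bytes. acc=0xF
Byte[12]=8E: continuation. acc=(acc<<6)|0x0E=0x3CE
Byte[13]=A7: continuation. acc=(acc<<6)|0x27=0xF3A7
Completed: cp=U+F3A7 (starts at byte 11)
Byte[14]=54: 1-byte ASCII. cp=U+0054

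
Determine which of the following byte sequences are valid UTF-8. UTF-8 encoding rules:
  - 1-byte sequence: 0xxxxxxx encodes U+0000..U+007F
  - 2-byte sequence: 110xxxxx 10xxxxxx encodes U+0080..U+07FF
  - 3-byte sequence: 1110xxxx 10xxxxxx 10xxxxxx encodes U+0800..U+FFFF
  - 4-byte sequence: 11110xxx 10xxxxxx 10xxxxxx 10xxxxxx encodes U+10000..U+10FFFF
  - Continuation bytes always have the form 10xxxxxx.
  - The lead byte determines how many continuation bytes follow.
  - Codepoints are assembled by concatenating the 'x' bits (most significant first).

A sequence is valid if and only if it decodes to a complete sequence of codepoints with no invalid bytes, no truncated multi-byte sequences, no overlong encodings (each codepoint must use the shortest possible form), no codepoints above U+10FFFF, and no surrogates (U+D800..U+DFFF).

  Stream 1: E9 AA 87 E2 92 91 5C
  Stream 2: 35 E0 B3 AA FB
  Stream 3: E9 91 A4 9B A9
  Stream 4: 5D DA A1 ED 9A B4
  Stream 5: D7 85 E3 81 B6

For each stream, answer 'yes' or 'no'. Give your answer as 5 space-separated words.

Answer: yes no no yes yes

Derivation:
Stream 1: decodes cleanly. VALID
Stream 2: error at byte offset 4. INVALID
Stream 3: error at byte offset 3. INVALID
Stream 4: decodes cleanly. VALID
Stream 5: decodes cleanly. VALID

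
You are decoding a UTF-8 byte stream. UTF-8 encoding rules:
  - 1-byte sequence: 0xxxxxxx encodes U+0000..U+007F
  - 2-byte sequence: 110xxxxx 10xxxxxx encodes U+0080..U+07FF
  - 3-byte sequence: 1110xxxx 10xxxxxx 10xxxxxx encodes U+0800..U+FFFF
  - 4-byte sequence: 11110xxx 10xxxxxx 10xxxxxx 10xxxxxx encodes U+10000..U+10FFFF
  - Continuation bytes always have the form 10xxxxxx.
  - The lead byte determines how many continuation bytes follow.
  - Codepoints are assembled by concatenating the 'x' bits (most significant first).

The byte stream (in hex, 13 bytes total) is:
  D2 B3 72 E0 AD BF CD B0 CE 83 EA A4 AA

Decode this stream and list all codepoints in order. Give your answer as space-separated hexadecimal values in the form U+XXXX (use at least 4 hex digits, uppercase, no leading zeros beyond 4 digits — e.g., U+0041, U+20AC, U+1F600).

Byte[0]=D2: 2-byte lead, need 1 cont bytes. acc=0x12
Byte[1]=B3: continuation. acc=(acc<<6)|0x33=0x4B3
Completed: cp=U+04B3 (starts at byte 0)
Byte[2]=72: 1-byte ASCII. cp=U+0072
Byte[3]=E0: 3-byte lead, need 2 cont bytes. acc=0x0
Byte[4]=AD: continuation. acc=(acc<<6)|0x2D=0x2D
Byte[5]=BF: continuation. acc=(acc<<6)|0x3F=0xB7F
Completed: cp=U+0B7F (starts at byte 3)
Byte[6]=CD: 2-byte lead, need 1 cont bytes. acc=0xD
Byte[7]=B0: continuation. acc=(acc<<6)|0x30=0x370
Completed: cp=U+0370 (starts at byte 6)
Byte[8]=CE: 2-byte lead, need 1 cont bytes. acc=0xE
Byte[9]=83: continuation. acc=(acc<<6)|0x03=0x383
Completed: cp=U+0383 (starts at byte 8)
Byte[10]=EA: 3-byte lead, need 2 cont bytes. acc=0xA
Byte[11]=A4: continuation. acc=(acc<<6)|0x24=0x2A4
Byte[12]=AA: continuation. acc=(acc<<6)|0x2A=0xA92A
Completed: cp=U+A92A (starts at byte 10)

Answer: U+04B3 U+0072 U+0B7F U+0370 U+0383 U+A92A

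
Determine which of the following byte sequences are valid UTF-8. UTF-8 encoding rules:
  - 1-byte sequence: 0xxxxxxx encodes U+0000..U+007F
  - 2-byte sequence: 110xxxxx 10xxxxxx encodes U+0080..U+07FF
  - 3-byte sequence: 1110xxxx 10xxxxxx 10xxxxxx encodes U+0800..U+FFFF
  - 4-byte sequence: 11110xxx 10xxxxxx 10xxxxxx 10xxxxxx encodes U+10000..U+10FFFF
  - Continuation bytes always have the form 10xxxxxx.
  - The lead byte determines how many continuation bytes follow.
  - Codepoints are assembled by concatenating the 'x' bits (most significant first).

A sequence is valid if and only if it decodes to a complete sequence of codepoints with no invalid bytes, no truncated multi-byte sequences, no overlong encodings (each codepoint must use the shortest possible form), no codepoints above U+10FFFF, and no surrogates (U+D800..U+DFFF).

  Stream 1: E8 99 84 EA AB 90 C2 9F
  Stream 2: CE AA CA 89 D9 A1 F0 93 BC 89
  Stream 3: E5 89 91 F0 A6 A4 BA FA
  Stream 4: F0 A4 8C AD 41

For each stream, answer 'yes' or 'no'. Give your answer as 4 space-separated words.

Stream 1: decodes cleanly. VALID
Stream 2: decodes cleanly. VALID
Stream 3: error at byte offset 7. INVALID
Stream 4: decodes cleanly. VALID

Answer: yes yes no yes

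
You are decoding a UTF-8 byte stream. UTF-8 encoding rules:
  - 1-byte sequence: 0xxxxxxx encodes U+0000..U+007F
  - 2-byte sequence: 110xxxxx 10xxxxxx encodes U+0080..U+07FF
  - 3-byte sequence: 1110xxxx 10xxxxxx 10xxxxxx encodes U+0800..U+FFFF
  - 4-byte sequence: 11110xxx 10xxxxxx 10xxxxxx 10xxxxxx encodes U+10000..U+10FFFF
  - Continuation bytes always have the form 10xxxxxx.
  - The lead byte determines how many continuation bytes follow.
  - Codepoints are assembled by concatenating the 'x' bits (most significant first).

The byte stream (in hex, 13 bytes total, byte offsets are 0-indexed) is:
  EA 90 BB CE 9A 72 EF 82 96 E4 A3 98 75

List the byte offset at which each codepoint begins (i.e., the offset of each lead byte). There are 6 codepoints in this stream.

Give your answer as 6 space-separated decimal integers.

Answer: 0 3 5 6 9 12

Derivation:
Byte[0]=EA: 3-byte lead, need 2 cont bytes. acc=0xA
Byte[1]=90: continuation. acc=(acc<<6)|0x10=0x290
Byte[2]=BB: continuation. acc=(acc<<6)|0x3B=0xA43B
Completed: cp=U+A43B (starts at byte 0)
Byte[3]=CE: 2-byte lead, need 1 cont bytes. acc=0xE
Byte[4]=9A: continuation. acc=(acc<<6)|0x1A=0x39A
Completed: cp=U+039A (starts at byte 3)
Byte[5]=72: 1-byte ASCII. cp=U+0072
Byte[6]=EF: 3-byte lead, need 2 cont bytes. acc=0xF
Byte[7]=82: continuation. acc=(acc<<6)|0x02=0x3C2
Byte[8]=96: continuation. acc=(acc<<6)|0x16=0xF096
Completed: cp=U+F096 (starts at byte 6)
Byte[9]=E4: 3-byte lead, need 2 cont bytes. acc=0x4
Byte[10]=A3: continuation. acc=(acc<<6)|0x23=0x123
Byte[11]=98: continuation. acc=(acc<<6)|0x18=0x48D8
Completed: cp=U+48D8 (starts at byte 9)
Byte[12]=75: 1-byte ASCII. cp=U+0075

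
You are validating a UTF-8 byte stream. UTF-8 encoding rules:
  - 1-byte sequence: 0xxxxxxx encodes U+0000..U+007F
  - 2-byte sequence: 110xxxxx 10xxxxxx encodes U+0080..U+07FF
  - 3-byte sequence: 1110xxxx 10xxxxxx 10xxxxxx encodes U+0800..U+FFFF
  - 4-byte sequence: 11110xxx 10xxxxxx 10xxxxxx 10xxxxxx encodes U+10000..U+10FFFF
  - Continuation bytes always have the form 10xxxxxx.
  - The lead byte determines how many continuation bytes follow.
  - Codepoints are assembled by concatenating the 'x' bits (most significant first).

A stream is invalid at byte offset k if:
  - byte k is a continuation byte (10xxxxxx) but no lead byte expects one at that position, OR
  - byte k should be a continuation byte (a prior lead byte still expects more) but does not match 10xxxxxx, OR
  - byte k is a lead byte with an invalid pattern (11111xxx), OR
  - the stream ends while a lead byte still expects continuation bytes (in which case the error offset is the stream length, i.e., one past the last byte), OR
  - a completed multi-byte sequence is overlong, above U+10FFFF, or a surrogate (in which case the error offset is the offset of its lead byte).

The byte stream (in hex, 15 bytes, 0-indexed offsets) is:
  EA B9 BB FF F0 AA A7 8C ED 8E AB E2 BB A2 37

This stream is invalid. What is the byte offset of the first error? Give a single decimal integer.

Byte[0]=EA: 3-byte lead, need 2 cont bytes. acc=0xA
Byte[1]=B9: continuation. acc=(acc<<6)|0x39=0x2B9
Byte[2]=BB: continuation. acc=(acc<<6)|0x3B=0xAE7B
Completed: cp=U+AE7B (starts at byte 0)
Byte[3]=FF: INVALID lead byte (not 0xxx/110x/1110/11110)

Answer: 3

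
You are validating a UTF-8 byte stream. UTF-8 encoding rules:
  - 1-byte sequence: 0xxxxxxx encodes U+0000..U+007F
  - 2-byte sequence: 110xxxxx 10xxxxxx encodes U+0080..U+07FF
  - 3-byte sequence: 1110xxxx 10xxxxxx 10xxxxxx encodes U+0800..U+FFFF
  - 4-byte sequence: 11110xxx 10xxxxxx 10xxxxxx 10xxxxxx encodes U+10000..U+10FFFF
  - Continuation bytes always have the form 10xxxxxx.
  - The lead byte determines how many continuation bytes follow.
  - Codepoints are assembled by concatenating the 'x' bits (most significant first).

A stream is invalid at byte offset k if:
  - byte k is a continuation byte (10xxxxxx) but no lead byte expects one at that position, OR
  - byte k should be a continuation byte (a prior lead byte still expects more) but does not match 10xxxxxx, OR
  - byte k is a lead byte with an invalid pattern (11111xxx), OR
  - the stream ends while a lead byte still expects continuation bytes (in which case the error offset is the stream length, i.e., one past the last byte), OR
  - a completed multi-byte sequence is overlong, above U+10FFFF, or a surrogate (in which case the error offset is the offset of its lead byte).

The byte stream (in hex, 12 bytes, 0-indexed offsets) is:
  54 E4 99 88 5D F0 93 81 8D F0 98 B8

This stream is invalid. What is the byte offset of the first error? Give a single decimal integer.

Byte[0]=54: 1-byte ASCII. cp=U+0054
Byte[1]=E4: 3-byte lead, need 2 cont bytes. acc=0x4
Byte[2]=99: continuation. acc=(acc<<6)|0x19=0x119
Byte[3]=88: continuation. acc=(acc<<6)|0x08=0x4648
Completed: cp=U+4648 (starts at byte 1)
Byte[4]=5D: 1-byte ASCII. cp=U+005D
Byte[5]=F0: 4-byte lead, need 3 cont bytes. acc=0x0
Byte[6]=93: continuation. acc=(acc<<6)|0x13=0x13
Byte[7]=81: continuation. acc=(acc<<6)|0x01=0x4C1
Byte[8]=8D: continuation. acc=(acc<<6)|0x0D=0x1304D
Completed: cp=U+1304D (starts at byte 5)
Byte[9]=F0: 4-byte lead, need 3 cont bytes. acc=0x0
Byte[10]=98: continuation. acc=(acc<<6)|0x18=0x18
Byte[11]=B8: continuation. acc=(acc<<6)|0x38=0x638
Byte[12]: stream ended, expected continuation. INVALID

Answer: 12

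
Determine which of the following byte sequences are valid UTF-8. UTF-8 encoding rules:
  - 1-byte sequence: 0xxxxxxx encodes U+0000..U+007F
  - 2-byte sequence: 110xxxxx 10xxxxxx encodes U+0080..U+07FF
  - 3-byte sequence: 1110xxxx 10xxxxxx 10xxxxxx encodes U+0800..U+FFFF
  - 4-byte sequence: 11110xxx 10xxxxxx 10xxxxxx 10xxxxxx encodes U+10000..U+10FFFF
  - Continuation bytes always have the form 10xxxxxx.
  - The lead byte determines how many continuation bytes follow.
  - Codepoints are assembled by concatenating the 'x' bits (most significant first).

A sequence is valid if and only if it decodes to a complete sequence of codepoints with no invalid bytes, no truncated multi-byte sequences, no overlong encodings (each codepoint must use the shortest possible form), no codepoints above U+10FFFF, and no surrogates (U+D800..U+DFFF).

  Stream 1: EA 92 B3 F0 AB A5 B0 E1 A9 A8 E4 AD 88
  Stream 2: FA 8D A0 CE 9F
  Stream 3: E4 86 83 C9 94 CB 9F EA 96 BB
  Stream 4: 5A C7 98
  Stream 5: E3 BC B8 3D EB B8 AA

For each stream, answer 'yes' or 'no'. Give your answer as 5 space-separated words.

Stream 1: decodes cleanly. VALID
Stream 2: error at byte offset 0. INVALID
Stream 3: decodes cleanly. VALID
Stream 4: decodes cleanly. VALID
Stream 5: decodes cleanly. VALID

Answer: yes no yes yes yes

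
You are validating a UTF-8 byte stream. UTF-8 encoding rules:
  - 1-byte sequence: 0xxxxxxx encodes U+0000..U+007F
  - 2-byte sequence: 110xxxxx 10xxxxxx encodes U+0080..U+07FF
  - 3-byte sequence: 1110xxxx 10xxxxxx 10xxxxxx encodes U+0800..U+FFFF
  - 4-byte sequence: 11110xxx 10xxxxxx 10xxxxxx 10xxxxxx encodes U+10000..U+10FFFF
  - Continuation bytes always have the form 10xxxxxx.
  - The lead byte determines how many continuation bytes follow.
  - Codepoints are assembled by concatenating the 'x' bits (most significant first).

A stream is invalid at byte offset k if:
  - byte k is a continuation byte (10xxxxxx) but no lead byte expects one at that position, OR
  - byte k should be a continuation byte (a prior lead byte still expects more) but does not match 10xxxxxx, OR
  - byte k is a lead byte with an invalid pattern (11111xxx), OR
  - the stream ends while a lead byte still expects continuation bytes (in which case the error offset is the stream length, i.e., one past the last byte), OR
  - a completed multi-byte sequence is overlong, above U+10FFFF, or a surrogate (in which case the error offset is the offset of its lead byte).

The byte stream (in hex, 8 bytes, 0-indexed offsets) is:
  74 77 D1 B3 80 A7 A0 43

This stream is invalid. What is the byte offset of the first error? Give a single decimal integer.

Answer: 4

Derivation:
Byte[0]=74: 1-byte ASCII. cp=U+0074
Byte[1]=77: 1-byte ASCII. cp=U+0077
Byte[2]=D1: 2-byte lead, need 1 cont bytes. acc=0x11
Byte[3]=B3: continuation. acc=(acc<<6)|0x33=0x473
Completed: cp=U+0473 (starts at byte 2)
Byte[4]=80: INVALID lead byte (not 0xxx/110x/1110/11110)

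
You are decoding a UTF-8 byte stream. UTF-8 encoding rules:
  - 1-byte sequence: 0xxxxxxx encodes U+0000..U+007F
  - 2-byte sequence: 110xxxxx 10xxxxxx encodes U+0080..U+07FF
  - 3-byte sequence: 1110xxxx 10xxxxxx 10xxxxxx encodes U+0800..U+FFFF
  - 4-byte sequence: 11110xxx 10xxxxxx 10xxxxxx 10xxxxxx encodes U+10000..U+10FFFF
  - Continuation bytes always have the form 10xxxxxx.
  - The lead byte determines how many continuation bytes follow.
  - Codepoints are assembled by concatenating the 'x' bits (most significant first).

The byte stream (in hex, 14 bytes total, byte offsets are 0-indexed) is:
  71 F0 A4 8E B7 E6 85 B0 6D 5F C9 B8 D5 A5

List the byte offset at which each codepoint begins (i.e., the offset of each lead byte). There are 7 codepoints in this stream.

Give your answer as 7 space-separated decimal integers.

Byte[0]=71: 1-byte ASCII. cp=U+0071
Byte[1]=F0: 4-byte lead, need 3 cont bytes. acc=0x0
Byte[2]=A4: continuation. acc=(acc<<6)|0x24=0x24
Byte[3]=8E: continuation. acc=(acc<<6)|0x0E=0x90E
Byte[4]=B7: continuation. acc=(acc<<6)|0x37=0x243B7
Completed: cp=U+243B7 (starts at byte 1)
Byte[5]=E6: 3-byte lead, need 2 cont bytes. acc=0x6
Byte[6]=85: continuation. acc=(acc<<6)|0x05=0x185
Byte[7]=B0: continuation. acc=(acc<<6)|0x30=0x6170
Completed: cp=U+6170 (starts at byte 5)
Byte[8]=6D: 1-byte ASCII. cp=U+006D
Byte[9]=5F: 1-byte ASCII. cp=U+005F
Byte[10]=C9: 2-byte lead, need 1 cont bytes. acc=0x9
Byte[11]=B8: continuation. acc=(acc<<6)|0x38=0x278
Completed: cp=U+0278 (starts at byte 10)
Byte[12]=D5: 2-byte lead, need 1 cont bytes. acc=0x15
Byte[13]=A5: continuation. acc=(acc<<6)|0x25=0x565
Completed: cp=U+0565 (starts at byte 12)

Answer: 0 1 5 8 9 10 12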